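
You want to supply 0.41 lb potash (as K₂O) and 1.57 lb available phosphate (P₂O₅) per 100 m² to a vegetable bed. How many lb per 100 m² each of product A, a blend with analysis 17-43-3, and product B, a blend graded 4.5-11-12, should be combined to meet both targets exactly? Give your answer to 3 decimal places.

2.967 lb product A, 2.675 lb product B

Per-100 m² balance (a = product A, b = product B):
K₂O: 0.03·a + 0.12·b = 0.41
P₂O₅: 0.43·a + 0.11·b = 1.57
Eliminate b: (row1) − 0.12/0.11·(row2) → -0.439091·a = -1.30273, so a = 2.96687.
Then b = (1.57 − 0.43·2.96687) / 0.11 = 2.67495.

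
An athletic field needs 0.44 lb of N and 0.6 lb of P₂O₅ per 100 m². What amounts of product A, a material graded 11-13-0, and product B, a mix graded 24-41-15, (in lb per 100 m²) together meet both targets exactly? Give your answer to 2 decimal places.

2.62 lb product A, 0.63 lb product B

Let a = lb of product A, b = lb of product B (per 100 m²).
N: 0.11·a + 0.24·b = 0.44
P₂O₅: 0.13·a + 0.41·b = 0.6
From row1: a = (0.44 − 0.24·b) / 0.11.
Into row2: 0.13·(0.44 − 0.24·b)/0.11 + 0.41·b = 0.6 → b = 0.633094, a = 2.61871.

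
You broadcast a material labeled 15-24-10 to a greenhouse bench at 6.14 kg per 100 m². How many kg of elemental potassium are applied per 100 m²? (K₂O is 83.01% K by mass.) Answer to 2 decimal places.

K₂O per 100 m² = 6.14 × 10% = 0.614 kg.
Elemental K = 0.614 × 0.8301 = 0.509681 kg per 100 m².

0.51 kg K per hundred sq m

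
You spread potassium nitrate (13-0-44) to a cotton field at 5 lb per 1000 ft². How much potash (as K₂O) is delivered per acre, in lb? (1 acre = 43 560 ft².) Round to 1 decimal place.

K₂O per 1000 ft² = 5 × 44% = 2.2 lb.
Convert to per acre: 2.2 × 43.56 = 95.832 lb.

95.8 lb K₂O per acre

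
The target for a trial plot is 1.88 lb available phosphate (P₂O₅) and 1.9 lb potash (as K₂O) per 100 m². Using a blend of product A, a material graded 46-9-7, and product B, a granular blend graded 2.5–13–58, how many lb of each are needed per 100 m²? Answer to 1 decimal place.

19.6 lb product A, 0.9 lb product B

Per-100 m² balance (a = product A, b = product B):
P₂O₅: 0.09·a + 0.13·b = 1.88
K₂O: 0.07·a + 0.58·b = 1.9
Solving simultaneously: a = 19.5684, b = 0.914153.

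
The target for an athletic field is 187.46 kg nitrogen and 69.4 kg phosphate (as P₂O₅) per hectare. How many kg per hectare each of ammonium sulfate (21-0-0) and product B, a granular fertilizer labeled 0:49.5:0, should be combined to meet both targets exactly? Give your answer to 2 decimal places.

892.67 kg ammonium sulfate, 140.20 kg product B

Let a = kg of ammonium sulfate, b = kg of product B (per hectare).
N: 0.21·a + 0·b = 187.46
P₂O₅: 0·a + 0.495·b = 69.4
Solving simultaneously: a = 892.667, b = 140.202.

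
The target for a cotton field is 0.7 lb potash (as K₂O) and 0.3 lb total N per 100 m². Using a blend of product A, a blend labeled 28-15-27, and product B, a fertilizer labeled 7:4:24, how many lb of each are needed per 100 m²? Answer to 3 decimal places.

Per-100 m² balance (a = product A, b = product B):
K₂O: 0.27·a + 0.24·b = 0.7
N: 0.28·a + 0.07·b = 0.3
Eliminate a: (row1) − 0.27/0.28·(row2) → 0.1725·b = 0.410714, so b = 2.38095.
Back-substitute: a = (0.7 − 0.24·2.38095) / 0.27 = 0.47619.

0.476 lb product A, 2.381 lb product B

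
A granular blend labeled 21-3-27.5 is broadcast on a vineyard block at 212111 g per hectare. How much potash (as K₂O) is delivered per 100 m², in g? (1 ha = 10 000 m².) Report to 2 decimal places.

583.31 g K₂O per hundred sq m

K₂O per hectare = 212111 × 27.5% = 58330.5 g.
Convert to per 100 m²: 58330.5 × 0.01 = 583.305 g.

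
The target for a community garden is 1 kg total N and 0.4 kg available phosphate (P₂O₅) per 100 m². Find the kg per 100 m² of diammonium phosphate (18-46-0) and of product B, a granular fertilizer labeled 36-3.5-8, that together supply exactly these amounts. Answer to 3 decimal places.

0.684 kg diammonium phosphate, 2.436 kg product B

Per-100 m² balance (a = diammonium phosphate, b = product B):
N: 0.18·a + 0.36·b = 1
P₂O₅: 0.46·a + 0.035·b = 0.4
Solving simultaneously: a = 0.684244, b = 2.43566.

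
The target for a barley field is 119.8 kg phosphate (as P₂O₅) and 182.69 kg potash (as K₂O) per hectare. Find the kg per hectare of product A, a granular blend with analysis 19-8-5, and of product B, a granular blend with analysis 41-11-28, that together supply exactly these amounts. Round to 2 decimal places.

795.75 kg product A, 510.37 kg product B

Let a = kg of product A, b = kg of product B (per hectare).
P₂O₅: 0.08·a + 0.11·b = 119.8
K₂O: 0.05·a + 0.28·b = 182.69
Eliminate b: (row1) − 0.11/0.28·(row2) → 0.0603571·a = 48.0289, so a = 795.746.
Then b = (182.69 − 0.05·795.746) / 0.28 = 510.367.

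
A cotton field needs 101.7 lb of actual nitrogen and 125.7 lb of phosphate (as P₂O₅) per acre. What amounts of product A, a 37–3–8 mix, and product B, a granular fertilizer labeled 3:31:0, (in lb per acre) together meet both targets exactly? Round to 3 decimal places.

Per-acre balance (a = product A, b = product B):
N: 0.37·a + 0.03·b = 101.7
P₂O₅: 0.03·a + 0.31·b = 125.7
From row1: a = (101.7 − 0.03·b) / 0.37.
Into row2: 0.03·(101.7 − 0.03·b)/0.37 + 0.31·b = 125.7 → b = 381.88049, a = 243.9016.

243.902 lb product A, 381.880 lb product B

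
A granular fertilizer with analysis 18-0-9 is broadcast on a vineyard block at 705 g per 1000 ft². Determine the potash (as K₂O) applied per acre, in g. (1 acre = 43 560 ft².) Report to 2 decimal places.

2763.88 g K₂O per acre

K₂O per 1000 ft² = 705 × 9% = 63.45 g.
Convert to per acre: 63.45 × 43.56 = 2763.882 g.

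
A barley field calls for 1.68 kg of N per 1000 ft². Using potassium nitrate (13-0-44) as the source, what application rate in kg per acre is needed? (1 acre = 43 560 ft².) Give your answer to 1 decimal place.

Product per 1000 ft² = 1.68 / 13% = 12.9231 kg.
Convert to per acre: 12.9231 × 43.56 = 562.929 kg.

562.9 kg of product per acre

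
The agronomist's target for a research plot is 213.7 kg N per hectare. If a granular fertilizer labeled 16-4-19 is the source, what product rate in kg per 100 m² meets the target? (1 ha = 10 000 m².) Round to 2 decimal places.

Product per hectare = 213.7 / 16% = 1335.62 kg.
Convert to per 100 m²: 1335.62 × 0.01 = 13.3563 kg.

13.36 kg of product per hundred sq m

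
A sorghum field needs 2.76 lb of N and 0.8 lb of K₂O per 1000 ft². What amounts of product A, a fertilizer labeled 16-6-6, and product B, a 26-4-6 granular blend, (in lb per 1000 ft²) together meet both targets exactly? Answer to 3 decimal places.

With a, b = lb per 1000 ft² of product A and product B:
N: 0.16·a + 0.26·b = 2.76
K₂O: 0.06·a + 0.06·b = 0.8
Eliminate b: (row1) − 0.26/0.06·(row2) → -0.1·a = -0.706667, so a = 7.06667.
Then b = (0.8 − 0.06·7.06667) / 0.06 = 6.26667.

7.067 lb product A, 6.267 lb product B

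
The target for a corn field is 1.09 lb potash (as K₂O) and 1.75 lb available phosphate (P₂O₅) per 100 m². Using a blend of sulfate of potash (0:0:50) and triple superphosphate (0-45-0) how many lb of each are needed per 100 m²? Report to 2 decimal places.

2.18 lb sulfate of potash, 3.89 lb triple superphosphate

Let a = lb of sulfate of potash, b = lb of triple superphosphate (per 100 m²).
K₂O: 0.5·a + 0·b = 1.09
P₂O₅: 0·a + 0.45·b = 1.75
Solving simultaneously: a = 2.18, b = 3.88889.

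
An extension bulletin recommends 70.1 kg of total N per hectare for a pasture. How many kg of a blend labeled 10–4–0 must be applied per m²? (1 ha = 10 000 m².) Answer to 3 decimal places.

0.070 kg of product per sq m

Product per hectare = 70.1 / 10% = 701 kg.
Convert to per m²: 701 × 0.0001 = 0.0701 kg.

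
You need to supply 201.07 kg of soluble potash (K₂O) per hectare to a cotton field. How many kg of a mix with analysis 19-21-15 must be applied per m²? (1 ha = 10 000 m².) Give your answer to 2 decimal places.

Product per hectare = 201.07 / 15% = 1340.47 kg.
Convert to per m²: 1340.47 × 0.0001 = 0.134047 kg.

0.13 kg of product per sq m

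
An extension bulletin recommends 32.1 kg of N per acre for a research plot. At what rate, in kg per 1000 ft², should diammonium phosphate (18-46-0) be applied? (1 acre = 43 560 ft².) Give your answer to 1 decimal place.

Product per acre = 32.1 / 18% = 178.333 kg.
Convert to per 1000 ft²: 178.333 × 0.0229568 = 4.09397 kg.

4.1 kg of product per thousand sq ft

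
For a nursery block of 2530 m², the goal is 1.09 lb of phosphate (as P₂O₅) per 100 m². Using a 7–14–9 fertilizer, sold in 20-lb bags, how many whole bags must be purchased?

10 bags

Product per 100 m² = 1.09 / 14% = 7.78571 lb.
Total product = 7.78571 × 2530 / 100 = 196.979 lb.
Bags = ⌈196.979 / 20⌉ = 10.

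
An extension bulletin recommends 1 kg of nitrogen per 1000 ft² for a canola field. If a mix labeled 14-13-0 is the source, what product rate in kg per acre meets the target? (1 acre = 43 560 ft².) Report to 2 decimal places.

311.14 kg of product per acre

Product per 1000 ft² = 1 / 14% = 7.14286 kg.
Convert to per acre: 7.14286 × 43.56 = 311.143 kg.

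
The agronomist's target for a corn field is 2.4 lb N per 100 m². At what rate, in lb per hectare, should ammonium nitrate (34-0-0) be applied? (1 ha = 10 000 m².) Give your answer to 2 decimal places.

Product per 100 m² = 2.4 / 34% = 7.05882 lb.
Convert to per hectare: 7.05882 × 100 = 705.882 lb.

705.88 lb of product per hectare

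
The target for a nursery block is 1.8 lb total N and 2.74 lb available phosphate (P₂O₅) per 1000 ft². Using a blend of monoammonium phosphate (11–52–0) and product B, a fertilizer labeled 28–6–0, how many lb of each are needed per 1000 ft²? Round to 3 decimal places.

4.742 lb monoammonium phosphate, 4.565 lb product B

Per-1000 ft² balance (a = monoammonium phosphate, b = product B):
N: 0.11·a + 0.28·b = 1.8
P₂O₅: 0.52·a + 0.06·b = 2.74
From row1: a = (1.8 − 0.28·b) / 0.11.
Into row2: 0.52·(1.8 − 0.28·b)/0.11 + 0.06·b = 2.74 → b = 4.56547, a = 4.74245.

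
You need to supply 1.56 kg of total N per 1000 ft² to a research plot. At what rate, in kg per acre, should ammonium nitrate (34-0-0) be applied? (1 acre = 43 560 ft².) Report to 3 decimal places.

199.864 kg of product per acre

Product per 1000 ft² = 1.56 / 34% = 4.58824 kg.
Convert to per acre: 4.58824 × 43.56 = 199.8635 kg.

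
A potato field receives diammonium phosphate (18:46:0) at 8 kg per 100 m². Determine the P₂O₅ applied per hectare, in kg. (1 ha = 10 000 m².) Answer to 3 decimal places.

368.000 kg P₂O₅ per hectare

P₂O₅ per 100 m² = 8 × 46% = 3.68 kg.
Convert to per hectare: 3.68 × 100 = 368 kg.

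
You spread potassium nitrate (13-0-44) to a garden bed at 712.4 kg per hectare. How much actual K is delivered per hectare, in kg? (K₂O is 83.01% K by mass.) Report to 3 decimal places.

260.200 kg K per hectare

K₂O per hectare = 712.4 × 44% = 313.456 kg.
Elemental K = 313.456 × 0.8301 = 260.1998 kg per hectare.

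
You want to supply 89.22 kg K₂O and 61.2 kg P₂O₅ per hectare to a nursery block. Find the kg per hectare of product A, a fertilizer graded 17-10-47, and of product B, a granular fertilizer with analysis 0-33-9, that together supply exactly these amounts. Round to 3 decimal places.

Let a = kg of product A, b = kg of product B (per hectare).
K₂O: 0.47·a + 0.09·b = 89.22
P₂O₅: 0.1·a + 0.33·b = 61.2
Solving simultaneously: a = 163.8234, b = 135.8111.

163.823 kg product A, 135.811 kg product B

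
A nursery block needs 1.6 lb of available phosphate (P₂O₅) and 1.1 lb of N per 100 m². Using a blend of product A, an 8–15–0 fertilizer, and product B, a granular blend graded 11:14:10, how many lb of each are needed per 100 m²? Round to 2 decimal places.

Per-100 m² balance (a = product A, b = product B):
P₂O₅: 0.15·a + 0.14·b = 1.6
N: 0.08·a + 0.11·b = 1.1
Eliminate a: (row1) − 0.15/0.08·(row2) → -0.06625·b = -0.4625, so b = 6.98113.
Back-substitute: a = (1.6 − 0.14·6.98113) / 0.15 = 4.15094.

4.15 lb product A, 6.98 lb product B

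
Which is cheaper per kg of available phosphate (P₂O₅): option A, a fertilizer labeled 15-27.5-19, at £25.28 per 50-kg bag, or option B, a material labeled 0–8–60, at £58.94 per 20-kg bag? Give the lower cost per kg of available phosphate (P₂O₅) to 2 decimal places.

£1.84 per kg P₂O₅ (option A)

option A: P₂O₅ per bag = 50 × 27.5% = 13.75 kg; cost = 25.28 / 13.75 = £1.8385/kg P₂O₅.
option B: P₂O₅ per bag = 20 × 8% = 1.6 kg; cost = 58.94 / 1.6 = £36.8375/kg P₂O₅.
option A is cheaper.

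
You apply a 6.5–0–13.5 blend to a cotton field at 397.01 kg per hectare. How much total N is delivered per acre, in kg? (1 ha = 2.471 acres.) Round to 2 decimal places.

10.44 kg N per acre

nitrogen per hectare = 397.01 × 6.5% = 25.8056 kg.
Convert to per acre: 25.8056 × 0.404694 = 10.4434 kg.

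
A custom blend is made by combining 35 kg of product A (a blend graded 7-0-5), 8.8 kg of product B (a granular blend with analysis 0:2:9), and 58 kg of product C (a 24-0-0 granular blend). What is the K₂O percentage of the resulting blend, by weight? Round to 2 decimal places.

Total mass = 35 + 8.8 + 58 = 101.8 kg.
K₂O mass = 5%×35 + 9%×8.8 + 0%×58 = 2.542 kg.
% K₂O = 2.542 / 101.8 = 2.49705%.

2.50% K₂O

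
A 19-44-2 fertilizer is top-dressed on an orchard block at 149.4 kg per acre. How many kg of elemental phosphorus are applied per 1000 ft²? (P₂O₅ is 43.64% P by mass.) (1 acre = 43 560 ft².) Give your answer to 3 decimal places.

0.659 kg P per thousand sq ft

P₂O₅ per acre = 149.4 × 44% = 65.736 kg.
Elemental P = 65.736 × 0.4364 = 28.6872 kg per acre.
Convert to per 1000 ft²: 28.6872 × 0.0229568 = 0.658567 kg.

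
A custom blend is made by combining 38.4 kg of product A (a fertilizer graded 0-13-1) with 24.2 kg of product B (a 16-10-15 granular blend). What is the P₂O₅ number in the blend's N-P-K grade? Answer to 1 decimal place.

Total mass = 38.4 + 24.2 = 62.6 kg.
P₂O₅ mass = 13%×38.4 + 10%×24.2 = 7.412 kg.
% P₂O₅ = 7.412 / 62.6 = 11.8403%.

11.8% P₂O₅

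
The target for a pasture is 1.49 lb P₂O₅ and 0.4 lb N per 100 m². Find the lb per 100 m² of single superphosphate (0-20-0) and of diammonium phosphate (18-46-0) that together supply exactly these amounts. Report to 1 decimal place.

2.3 lb single superphosphate, 2.2 lb diammonium phosphate

With a, b = lb per 100 m² of single superphosphate and diammonium phosphate:
P₂O₅: 0.2·a + 0.46·b = 1.49
N: 0·a + 0.18·b = 0.4
Solving simultaneously: a = 2.33889, b = 2.22222.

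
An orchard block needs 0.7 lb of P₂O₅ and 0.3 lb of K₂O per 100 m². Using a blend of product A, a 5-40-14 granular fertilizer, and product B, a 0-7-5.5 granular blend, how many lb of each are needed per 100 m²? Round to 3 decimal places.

Per-100 m² balance (a = product A, b = product B):
P₂O₅: 0.4·a + 0.07·b = 0.7
K₂O: 0.14·a + 0.055·b = 0.3
From row1: a = (0.7 − 0.07·b) / 0.4.
Into row2: 0.14·(0.7 − 0.07·b)/0.4 + 0.055·b = 0.3 → b = 1.80328, a = 1.43443.

1.434 lb product A, 1.803 lb product B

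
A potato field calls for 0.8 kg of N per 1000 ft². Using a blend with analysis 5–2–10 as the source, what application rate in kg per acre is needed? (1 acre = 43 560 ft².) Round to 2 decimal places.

Product per 1000 ft² = 0.8 / 5% = 16 kg.
Convert to per acre: 16 × 43.56 = 696.96 kg.

696.96 kg of product per acre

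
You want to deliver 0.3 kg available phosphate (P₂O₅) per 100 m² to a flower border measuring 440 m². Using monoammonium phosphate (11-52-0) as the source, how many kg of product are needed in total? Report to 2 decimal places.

2.54 kg

Product per 100 m² = 0.3 / 52% = 0.576923 kg.
Total product = 0.576923 × 440 / 100 = 2.53846 kg.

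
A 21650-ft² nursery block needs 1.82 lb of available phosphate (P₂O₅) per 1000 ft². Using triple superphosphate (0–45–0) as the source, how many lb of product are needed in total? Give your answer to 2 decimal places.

Product per 1000 ft² = 1.82 / 45% = 4.04444 lb.
Total product = 4.04444 × 21650 / 1000 = 87.5622 lb.

87.56 lb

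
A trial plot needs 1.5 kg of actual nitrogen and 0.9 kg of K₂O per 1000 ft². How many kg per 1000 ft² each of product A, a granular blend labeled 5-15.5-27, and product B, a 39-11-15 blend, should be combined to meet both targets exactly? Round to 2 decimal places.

Let a = kg of product A, b = kg of product B (per 1000 ft²).
N: 0.05·a + 0.39·b = 1.5
K₂O: 0.27·a + 0.15·b = 0.9
Solving simultaneously: a = 1.28834, b = 3.68098.

1.29 kg product A, 3.68 kg product B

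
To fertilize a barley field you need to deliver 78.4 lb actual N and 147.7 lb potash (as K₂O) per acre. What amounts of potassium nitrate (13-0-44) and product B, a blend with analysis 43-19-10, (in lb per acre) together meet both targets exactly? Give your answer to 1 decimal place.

316.0 lb potassium nitrate, 86.8 lb product B

Per-acre balance (a = potassium nitrate, b = product B):
N: 0.13·a + 0.43·b = 78.4
K₂O: 0.44·a + 0.1·b = 147.7
Eliminate a: (row1) − 0.13/0.44·(row2) → 0.400455·b = 34.7614, so b = 86.8048.
Back-substitute: a = (78.4 − 0.43·86.8048) / 0.13 = 315.953.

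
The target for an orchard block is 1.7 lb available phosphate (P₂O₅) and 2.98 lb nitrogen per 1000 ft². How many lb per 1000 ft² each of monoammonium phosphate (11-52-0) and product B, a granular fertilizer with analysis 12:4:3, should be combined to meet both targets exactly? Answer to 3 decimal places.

1.462 lb monoammonium phosphate, 23.493 lb product B

With a, b = lb per 1000 ft² of monoammonium phosphate and product B:
P₂O₅: 0.52·a + 0.04·b = 1.7
N: 0.11·a + 0.12·b = 2.98
Eliminate a: (row1) − 0.52/0.11·(row2) → -0.527273·b = -12.3873, so b = 23.4931.
Back-substitute: a = (1.7 − 0.04·23.4931) / 0.52 = 1.46207.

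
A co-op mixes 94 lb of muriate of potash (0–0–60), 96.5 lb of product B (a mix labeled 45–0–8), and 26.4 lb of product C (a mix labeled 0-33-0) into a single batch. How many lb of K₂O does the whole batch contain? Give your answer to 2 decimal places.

64.12 lb K₂O

K₂O mass = 60%×94 + 8%×96.5 + 0%×26.4 = 64.12 lb.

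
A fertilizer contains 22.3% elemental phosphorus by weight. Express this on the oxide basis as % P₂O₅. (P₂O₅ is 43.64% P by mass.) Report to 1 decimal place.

%P₂O₅ = 22.3 / 0.4364 = 51.0999%.

51.1% P₂O₅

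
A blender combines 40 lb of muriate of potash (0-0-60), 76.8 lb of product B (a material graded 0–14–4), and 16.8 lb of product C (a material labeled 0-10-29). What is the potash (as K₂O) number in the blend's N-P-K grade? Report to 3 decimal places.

Total mass = 40 + 76.8 + 16.8 = 133.6 lb.
K₂O mass = 60%×40 + 4%×76.8 + 29%×16.8 = 31.944 lb.
% K₂O = 31.944 / 133.6 = 23.9102%.

23.910% K₂O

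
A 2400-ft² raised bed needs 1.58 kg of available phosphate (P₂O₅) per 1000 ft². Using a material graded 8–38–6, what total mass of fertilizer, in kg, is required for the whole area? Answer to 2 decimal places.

9.98 kg

Product per 1000 ft² = 1.58 / 38% = 4.15789 kg.
Total product = 4.15789 × 2400 / 1000 = 9.97895 kg.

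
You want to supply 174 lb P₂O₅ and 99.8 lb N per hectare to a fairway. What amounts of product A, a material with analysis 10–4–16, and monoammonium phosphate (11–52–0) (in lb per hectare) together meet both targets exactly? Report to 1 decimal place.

Per-hectare balance (a = product A, b = monoammonium phosphate):
P₂O₅: 0.04·a + 0.52·b = 174
N: 0.1·a + 0.11·b = 99.8
From row1: a = (174 − 0.52·b) / 0.04.
Into row2: 0.1·(174 − 0.52·b)/0.04 + 0.11·b = 99.8 → b = 281.681, a = 688.151.

688.2 lb product A, 281.7 lb monoammonium phosphate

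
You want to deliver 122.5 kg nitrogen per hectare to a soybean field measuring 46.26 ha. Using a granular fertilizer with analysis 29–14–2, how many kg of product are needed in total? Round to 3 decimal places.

Product per hectare = 122.5 / 29% = 422.414 kg.
Total product = 422.414 × 46.26 = 19540.8621 kg.

19540.862 kg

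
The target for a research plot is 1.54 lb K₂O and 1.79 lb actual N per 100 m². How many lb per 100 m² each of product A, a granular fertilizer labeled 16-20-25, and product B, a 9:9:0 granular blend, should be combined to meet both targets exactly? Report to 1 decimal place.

6.2 lb product A, 8.9 lb product B

With a, b = lb per 100 m² of product A and product B:
K₂O: 0.25·a + 0·b = 1.54
N: 0.16·a + 0.09·b = 1.79
Eliminate b: (row1) − 0/0.09·(row2) → 0.25·a = 1.54, so a = 6.16.
Then b = (1.79 − 0.16·6.16) / 0.09 = 8.93778.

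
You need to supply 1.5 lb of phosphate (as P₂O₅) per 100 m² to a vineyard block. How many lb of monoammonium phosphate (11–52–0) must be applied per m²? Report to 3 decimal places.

Product per 100 m² = 1.5 / 52% = 2.88462 lb.
Convert to per m²: 2.88462 × 0.01 = 0.0288462 lb.

0.029 lb of product per sq m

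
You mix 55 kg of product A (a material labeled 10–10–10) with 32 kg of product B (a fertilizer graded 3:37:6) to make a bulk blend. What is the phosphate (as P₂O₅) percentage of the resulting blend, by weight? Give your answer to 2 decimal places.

19.93% P₂O₅

Total mass = 55 + 32 = 87 kg.
P₂O₅ mass = 10%×55 + 37%×32 = 17.34 kg.
% P₂O₅ = 17.34 / 87 = 19.931%.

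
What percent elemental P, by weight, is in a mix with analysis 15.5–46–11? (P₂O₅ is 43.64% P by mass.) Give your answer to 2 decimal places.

%P = 46 × 0.4364 = 20.0744%.

20.07% P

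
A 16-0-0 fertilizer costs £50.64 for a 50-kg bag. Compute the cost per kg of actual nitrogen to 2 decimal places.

N in bag = 50 × 16% = 8 kg.
Cost per kg N = £50.64 / 8 = £6.3300.

£6.33 per kg N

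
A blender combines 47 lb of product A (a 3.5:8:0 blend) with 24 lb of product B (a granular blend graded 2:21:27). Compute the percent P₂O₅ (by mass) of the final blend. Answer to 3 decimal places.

12.394% P₂O₅

Total mass = 47 + 24 = 71 lb.
P₂O₅ mass = 8%×47 + 21%×24 = 8.8 lb.
% P₂O₅ = 8.8 / 71 = 12.3944%.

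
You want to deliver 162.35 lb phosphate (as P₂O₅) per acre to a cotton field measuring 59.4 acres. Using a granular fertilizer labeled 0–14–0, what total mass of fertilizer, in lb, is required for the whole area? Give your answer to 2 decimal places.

68882.79 lb

Product per acre = 162.35 / 14% = 1159.64 lb.
Total product = 1159.64 × 59.4 = 68882.786 lb.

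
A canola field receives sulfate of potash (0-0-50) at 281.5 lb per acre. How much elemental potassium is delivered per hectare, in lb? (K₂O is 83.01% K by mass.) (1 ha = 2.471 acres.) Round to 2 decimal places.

K₂O per acre = 281.5 × 50% = 140.75 lb.
Elemental K = 140.75 × 0.8301 = 116.837 lb per acre.
Convert to per hectare: 116.837 × 2.471 = 288.703 lb.

288.70 lb K per hectare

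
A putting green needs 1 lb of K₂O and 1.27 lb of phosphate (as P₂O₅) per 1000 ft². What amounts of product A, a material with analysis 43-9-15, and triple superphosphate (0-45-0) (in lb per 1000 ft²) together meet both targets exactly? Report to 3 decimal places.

Let a = lb of product A, b = lb of triple superphosphate (per 1000 ft²).
K₂O: 0.15·a + 0·b = 1
P₂O₅: 0.09·a + 0.45·b = 1.27
From row1: a = (1 − 0·b) / 0.15.
Into row2: 0.09·(1 − 0·b)/0.15 + 0.45·b = 1.27 → b = 1.48889, a = 6.66667.

6.667 lb product A, 1.489 lb triple superphosphate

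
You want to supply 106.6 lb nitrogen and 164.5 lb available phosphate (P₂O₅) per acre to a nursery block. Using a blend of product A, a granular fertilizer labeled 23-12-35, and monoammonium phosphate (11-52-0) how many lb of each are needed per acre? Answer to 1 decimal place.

350.9 lb product A, 235.4 lb monoammonium phosphate

With a, b = lb per acre of product A and monoammonium phosphate:
N: 0.23·a + 0.11·b = 106.6
P₂O₅: 0.12·a + 0.52·b = 164.5
Eliminate a: (row1) − 0.23/0.12·(row2) → -0.886667·b = -208.692, so b = 235.367.
Back-substitute: a = (106.6 − 0.11·235.367) / 0.23 = 350.912.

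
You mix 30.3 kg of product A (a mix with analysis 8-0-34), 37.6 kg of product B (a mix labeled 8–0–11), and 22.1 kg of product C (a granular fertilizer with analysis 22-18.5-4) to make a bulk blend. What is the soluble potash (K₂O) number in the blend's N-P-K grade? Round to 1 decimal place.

Total mass = 30.3 + 37.6 + 22.1 = 90 kg.
K₂O mass = 34%×30.3 + 11%×37.6 + 4%×22.1 = 15.322 kg.
% K₂O = 15.322 / 90 = 17.0244%.

17.0% K₂O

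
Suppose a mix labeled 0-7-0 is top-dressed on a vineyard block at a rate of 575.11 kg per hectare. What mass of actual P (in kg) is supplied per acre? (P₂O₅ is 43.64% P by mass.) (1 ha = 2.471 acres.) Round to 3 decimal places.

7.110 kg P per acre

P₂O₅ per hectare = 575.11 × 7% = 40.2577 kg.
Elemental P = 40.2577 × 0.4364 = 17.5685 kg per hectare.
Convert to per acre: 17.5685 × 0.404694 = 7.10986 kg.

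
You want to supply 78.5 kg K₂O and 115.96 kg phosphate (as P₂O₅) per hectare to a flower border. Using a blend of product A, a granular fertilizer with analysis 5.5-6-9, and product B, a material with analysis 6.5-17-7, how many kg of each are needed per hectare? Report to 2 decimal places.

470.97 kg product A, 515.89 kg product B

Let a = kg of product A, b = kg of product B (per hectare).
K₂O: 0.09·a + 0.07·b = 78.5
P₂O₅: 0.06·a + 0.17·b = 115.96
Eliminate b: (row1) − 0.07/0.17·(row2) → 0.0652941·a = 30.7518, so a = 470.973.
Then b = (115.96 − 0.06·470.973) / 0.17 = 515.892.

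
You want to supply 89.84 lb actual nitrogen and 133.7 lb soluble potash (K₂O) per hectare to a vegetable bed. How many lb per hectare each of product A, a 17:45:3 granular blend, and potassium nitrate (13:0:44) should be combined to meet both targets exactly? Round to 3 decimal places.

312.392 lb product A, 282.564 lb potassium nitrate

With a, b = lb per hectare of product A and potassium nitrate:
N: 0.17·a + 0.13·b = 89.84
K₂O: 0.03·a + 0.44·b = 133.7
Eliminate b: (row1) − 0.13/0.44·(row2) → 0.161136·a = 50.3377, so a = 312.3921.
Then b = (133.7 − 0.03·312.3921) / 0.44 = 282.5642.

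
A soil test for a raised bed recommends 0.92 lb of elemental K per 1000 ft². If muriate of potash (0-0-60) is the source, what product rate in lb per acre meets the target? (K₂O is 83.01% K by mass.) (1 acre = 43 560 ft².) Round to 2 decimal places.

80.46 lb of product per acre

As K₂O: 0.92 / 0.8301 = 1.1083 lb per 1000 ft².
Product per 1000 ft² = 1.1083 / 60% = 1.84717 lb.
Convert to per acre: 1.84717 × 43.56 = 80.4626 lb.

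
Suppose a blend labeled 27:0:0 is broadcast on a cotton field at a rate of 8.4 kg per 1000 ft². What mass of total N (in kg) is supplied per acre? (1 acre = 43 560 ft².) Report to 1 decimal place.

nitrogen per 1000 ft² = 8.4 × 27% = 2.268 kg.
Convert to per acre: 2.268 × 43.56 = 98.7941 kg.

98.8 kg N per acre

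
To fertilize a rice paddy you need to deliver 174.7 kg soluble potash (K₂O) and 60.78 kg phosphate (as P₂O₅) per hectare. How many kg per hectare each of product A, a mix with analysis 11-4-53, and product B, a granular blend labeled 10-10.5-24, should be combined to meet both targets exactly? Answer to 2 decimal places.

With a, b = kg per hectare of product A and product B:
K₂O: 0.53·a + 0.24·b = 174.7
P₂O₅: 0.04·a + 0.105·b = 60.78
Eliminate b: (row1) − 0.24/0.105·(row2) → 0.438571·a = 35.7743, so a = 81.57003.
Then b = (60.78 − 0.04·81.57003) / 0.105 = 547.783.

81.57 kg product A, 547.78 kg product B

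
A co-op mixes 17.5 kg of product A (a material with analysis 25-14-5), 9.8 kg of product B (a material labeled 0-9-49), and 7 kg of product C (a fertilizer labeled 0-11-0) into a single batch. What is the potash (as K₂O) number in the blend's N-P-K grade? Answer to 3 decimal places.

16.551% K₂O

Total mass = 17.5 + 9.8 + 7 = 34.3 kg.
K₂O mass = 5%×17.5 + 49%×9.8 + 0%×7 = 5.677 kg.
% K₂O = 5.677 / 34.3 = 16.55102%.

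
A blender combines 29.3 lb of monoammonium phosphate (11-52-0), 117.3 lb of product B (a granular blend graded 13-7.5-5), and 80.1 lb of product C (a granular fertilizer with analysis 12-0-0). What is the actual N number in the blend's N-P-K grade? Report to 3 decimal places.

Total mass = 29.3 + 117.3 + 80.1 = 226.7 lb.
N mass = 11%×29.3 + 13%×117.3 + 12%×80.1 = 28.084 lb.
% N = 28.084 / 226.7 = 12.3882%.

12.388% N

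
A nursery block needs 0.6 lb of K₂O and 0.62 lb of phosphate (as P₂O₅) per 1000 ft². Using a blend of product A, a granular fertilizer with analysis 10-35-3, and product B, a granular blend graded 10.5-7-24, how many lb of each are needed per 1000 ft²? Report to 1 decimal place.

1.3 lb product A, 2.3 lb product B

Per-1000 ft² balance (a = product A, b = product B):
K₂O: 0.03·a + 0.24·b = 0.6
P₂O₅: 0.35·a + 0.07·b = 0.62
Eliminate b: (row1) − 0.24/0.07·(row2) → -1.17·a = -1.52571, so a = 1.30403.
Then b = (0.62 − 0.35·1.30403) / 0.07 = 2.337.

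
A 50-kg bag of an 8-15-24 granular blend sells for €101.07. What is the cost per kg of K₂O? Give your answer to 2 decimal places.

€8.42 per kg K₂O

K₂O in bag = 50 × 24% = 12 kg.
Cost per kg K₂O = €101.07 / 12 = €8.4225.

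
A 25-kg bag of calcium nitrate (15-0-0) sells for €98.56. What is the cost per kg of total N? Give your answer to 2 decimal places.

€26.28 per kg N

N in bag = 25 × 15% = 3.75 kg.
Cost per kg N = €98.56 / 3.75 = €26.2827.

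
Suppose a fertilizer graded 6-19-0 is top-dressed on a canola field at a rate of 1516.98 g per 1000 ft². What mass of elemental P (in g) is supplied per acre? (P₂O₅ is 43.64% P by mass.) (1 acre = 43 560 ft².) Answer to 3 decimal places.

P₂O₅ per 1000 ft² = 1516.98 × 19% = 288.226 g.
Elemental P = 288.226 × 0.4364 = 125.782 g per 1000 ft².
Convert to per acre: 125.782 × 43.56 = 5479.0602 g.

5479.060 g P per acre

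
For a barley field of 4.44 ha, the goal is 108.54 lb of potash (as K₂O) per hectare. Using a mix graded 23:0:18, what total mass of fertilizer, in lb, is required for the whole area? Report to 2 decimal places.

Product per hectare = 108.54 / 18% = 603 lb.
Total product = 603 × 4.44 = 2677.32 lb.

2677.32 lb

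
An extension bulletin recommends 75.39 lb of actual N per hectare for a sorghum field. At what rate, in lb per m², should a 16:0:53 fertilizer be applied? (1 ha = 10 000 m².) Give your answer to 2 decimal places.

0.05 lb of product per sq m

Product per hectare = 75.39 / 16% = 471.188 lb.
Convert to per m²: 471.188 × 0.0001 = 0.0471188 lb.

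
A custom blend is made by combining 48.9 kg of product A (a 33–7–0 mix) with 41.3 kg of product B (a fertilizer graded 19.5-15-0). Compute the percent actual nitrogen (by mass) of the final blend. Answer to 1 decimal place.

26.8% N

Total mass = 48.9 + 41.3 = 90.2 kg.
N mass = 33%×48.9 + 19.5%×41.3 = 24.1905 kg.
% N = 24.1905 / 90.2 = 26.8187%.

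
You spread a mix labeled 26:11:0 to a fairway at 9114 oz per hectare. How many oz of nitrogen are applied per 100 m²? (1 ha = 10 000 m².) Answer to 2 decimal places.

nitrogen per hectare = 9114 × 26% = 2369.64 oz.
Convert to per 100 m²: 2369.64 × 0.01 = 23.6964 oz.

23.70 oz N per hundred sq m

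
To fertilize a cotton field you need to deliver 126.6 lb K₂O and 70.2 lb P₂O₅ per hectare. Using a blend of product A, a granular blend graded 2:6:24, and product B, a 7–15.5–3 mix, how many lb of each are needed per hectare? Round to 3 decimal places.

494.831 lb product A, 261.356 lb product B

Per-hectare balance (a = product A, b = product B):
K₂O: 0.24·a + 0.03·b = 126.6
P₂O₅: 0.06·a + 0.155·b = 70.2
Eliminate b: (row1) − 0.03/0.155·(row2) → 0.228387·a = 113.013, so a = 494.8305.
Then b = (70.2 − 0.06·494.8305) / 0.155 = 261.3559.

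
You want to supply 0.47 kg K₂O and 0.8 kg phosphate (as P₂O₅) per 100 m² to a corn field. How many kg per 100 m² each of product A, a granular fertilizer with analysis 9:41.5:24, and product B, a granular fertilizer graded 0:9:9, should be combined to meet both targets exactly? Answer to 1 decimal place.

Per-100 m² balance (a = product A, b = product B):
K₂O: 0.24·a + 0.09·b = 0.47
P₂O₅: 0.415·a + 0.09·b = 0.8
Eliminate a: (row1) − 0.24/0.415·(row2) → 0.0379518·b = 0.0073494, so b = 0.193651.
Back-substitute: a = (0.47 − 0.09·0.193651) / 0.24 = 1.88571.

1.9 kg product A, 0.2 kg product B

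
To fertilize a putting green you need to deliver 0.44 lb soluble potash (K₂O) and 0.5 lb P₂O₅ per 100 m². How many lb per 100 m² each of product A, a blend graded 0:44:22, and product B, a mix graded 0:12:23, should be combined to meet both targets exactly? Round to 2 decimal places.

0.83 lb product A, 1.12 lb product B

Per-100 m² balance (a = product A, b = product B):
K₂O: 0.22·a + 0.23·b = 0.44
P₂O₅: 0.44·a + 0.12·b = 0.5
Eliminate a: (row1) − 0.22/0.44·(row2) → 0.17·b = 0.19, so b = 1.11765.
Back-substitute: a = (0.44 − 0.23·1.11765) / 0.22 = 0.831551.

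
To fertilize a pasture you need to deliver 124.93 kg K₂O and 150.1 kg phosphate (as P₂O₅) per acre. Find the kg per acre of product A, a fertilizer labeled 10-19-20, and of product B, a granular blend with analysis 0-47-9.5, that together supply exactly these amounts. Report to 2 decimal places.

585.35 kg product A, 82.73 kg product B

With a, b = kg per acre of product A and product B:
K₂O: 0.2·a + 0.095·b = 124.93
P₂O₅: 0.19·a + 0.47·b = 150.1
Eliminate a: (row1) − 0.2/0.19·(row2) → -0.399737·b = -33.07, so b = 82.7294.
Back-substitute: a = (124.93 − 0.095·82.7294) / 0.2 = 585.354.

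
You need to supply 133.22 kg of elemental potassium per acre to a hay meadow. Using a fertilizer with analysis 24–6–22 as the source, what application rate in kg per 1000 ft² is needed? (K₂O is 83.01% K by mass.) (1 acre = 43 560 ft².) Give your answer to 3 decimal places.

16.747 kg of product per thousand sq ft

As K₂O: 133.22 / 0.8301 = 160.487 kg per acre.
Product per acre = 160.487 / 22% = 729.485 kg.
Convert to per 1000 ft²: 729.485 × 0.0229568 = 16.7467 kg.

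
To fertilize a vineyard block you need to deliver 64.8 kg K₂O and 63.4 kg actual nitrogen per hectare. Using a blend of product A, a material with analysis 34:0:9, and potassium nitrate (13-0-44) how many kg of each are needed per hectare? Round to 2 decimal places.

141.20 kg product A, 118.39 kg potassium nitrate

Let a = kg of product A, b = kg of potassium nitrate (per hectare).
K₂O: 0.09·a + 0.44·b = 64.8
N: 0.34·a + 0.13·b = 63.4
Eliminate b: (row1) − 0.44/0.13·(row2) → -1.06077·a = -149.785, so a = 141.204.
Then b = (63.4 − 0.34·141.204) / 0.13 = 118.3901.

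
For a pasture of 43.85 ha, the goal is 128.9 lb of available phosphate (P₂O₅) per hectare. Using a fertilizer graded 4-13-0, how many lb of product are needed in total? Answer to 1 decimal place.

Product per hectare = 128.9 / 13% = 991.538 lb.
Total product = 991.538 × 43.85 = 43478.96 lb.

43479.0 lb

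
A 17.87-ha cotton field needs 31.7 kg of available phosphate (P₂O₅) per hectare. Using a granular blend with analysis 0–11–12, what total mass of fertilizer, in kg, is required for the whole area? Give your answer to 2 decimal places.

5149.81 kg

Product per hectare = 31.7 / 11% = 288.182 kg.
Total product = 288.182 × 17.87 = 5149.809 kg.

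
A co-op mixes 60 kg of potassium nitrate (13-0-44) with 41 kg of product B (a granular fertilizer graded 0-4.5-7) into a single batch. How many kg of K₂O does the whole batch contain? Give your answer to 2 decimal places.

29.27 kg K₂O

K₂O mass = 44%×60 + 7%×41 = 29.27 kg.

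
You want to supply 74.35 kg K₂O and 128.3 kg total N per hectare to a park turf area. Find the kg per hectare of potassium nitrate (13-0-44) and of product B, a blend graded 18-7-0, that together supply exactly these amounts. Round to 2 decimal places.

168.98 kg potassium nitrate, 590.74 kg product B

Let a = kg of potassium nitrate, b = kg of product B (per hectare).
K₂O: 0.44·a + 0·b = 74.35
N: 0.13·a + 0.18·b = 128.3
Eliminate a: (row1) − 0.44/0.13·(row2) → -0.609231·b = -359.896, so b = 590.739.
Back-substitute: a = (74.35 − 0·590.739) / 0.44 = 168.977.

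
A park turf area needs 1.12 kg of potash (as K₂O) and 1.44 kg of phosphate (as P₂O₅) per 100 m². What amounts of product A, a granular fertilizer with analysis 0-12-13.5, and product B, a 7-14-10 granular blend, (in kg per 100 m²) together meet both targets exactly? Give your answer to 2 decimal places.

Per-100 m² balance (a = product A, b = product B):
K₂O: 0.135·a + 0.1·b = 1.12
P₂O₅: 0.12·a + 0.14·b = 1.44
From row1: a = (1.12 − 0.1·b) / 0.135.
Into row2: 0.12·(1.12 − 0.1·b)/0.135 + 0.14·b = 1.44 → b = 8.69565, a = 1.85507.

1.86 kg product A, 8.70 kg product B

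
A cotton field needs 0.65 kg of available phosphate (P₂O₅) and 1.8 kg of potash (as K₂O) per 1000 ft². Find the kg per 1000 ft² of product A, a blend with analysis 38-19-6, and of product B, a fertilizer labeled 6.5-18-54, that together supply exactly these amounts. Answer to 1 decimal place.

Let a = kg of product A, b = kg of product B (per 1000 ft²).
P₂O₅: 0.19·a + 0.18·b = 0.65
K₂O: 0.06·a + 0.54·b = 1.8
From row1: a = (0.65 − 0.18·b) / 0.19.
Into row2: 0.06·(0.65 − 0.18·b)/0.19 + 0.54·b = 1.8 → b = 3.30065, a = 0.294118.

0.3 kg product A, 3.3 kg product B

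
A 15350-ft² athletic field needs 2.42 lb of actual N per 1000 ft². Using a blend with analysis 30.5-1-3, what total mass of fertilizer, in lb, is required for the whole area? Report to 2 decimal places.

Product per 1000 ft² = 2.42 / 30.5% = 7.93443 lb.
Total product = 7.93443 × 15350 / 1000 = 121.793 lb.

121.79 lb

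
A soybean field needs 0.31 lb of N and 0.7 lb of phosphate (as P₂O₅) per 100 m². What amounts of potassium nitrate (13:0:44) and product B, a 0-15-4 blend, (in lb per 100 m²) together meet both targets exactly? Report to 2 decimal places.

Per-100 m² balance (a = potassium nitrate, b = product B):
N: 0.13·a + 0·b = 0.31
P₂O₅: 0·a + 0.15·b = 0.7
Solving simultaneously: a = 2.38462, b = 4.66667.

2.38 lb potassium nitrate, 4.67 lb product B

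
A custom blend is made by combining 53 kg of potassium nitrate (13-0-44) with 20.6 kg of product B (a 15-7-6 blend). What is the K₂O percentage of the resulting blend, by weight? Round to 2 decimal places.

Total mass = 53 + 20.6 = 73.6 kg.
K₂O mass = 44%×53 + 6%×20.6 = 24.556 kg.
% K₂O = 24.556 / 73.6 = 33.3641%.

33.36% K₂O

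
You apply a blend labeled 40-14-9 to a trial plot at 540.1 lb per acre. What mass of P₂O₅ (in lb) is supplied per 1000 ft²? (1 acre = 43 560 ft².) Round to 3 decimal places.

1.736 lb P₂O₅ per thousand sq ft

P₂O₅ per acre = 540.1 × 14% = 75.614 lb.
Convert to per 1000 ft²: 75.614 × 0.0229568 = 1.73586 lb.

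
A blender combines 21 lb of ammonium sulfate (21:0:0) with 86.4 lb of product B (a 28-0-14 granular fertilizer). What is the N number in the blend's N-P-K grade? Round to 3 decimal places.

Total mass = 21 + 86.4 = 107.4 lb.
N mass = 21%×21 + 28%×86.4 = 28.602 lb.
% N = 28.602 / 107.4 = 26.6313%.

26.631% N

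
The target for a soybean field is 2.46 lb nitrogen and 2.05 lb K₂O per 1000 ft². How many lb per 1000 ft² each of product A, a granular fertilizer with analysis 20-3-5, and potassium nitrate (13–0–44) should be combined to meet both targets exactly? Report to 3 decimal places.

Per-1000 ft² balance (a = product A, b = potassium nitrate):
N: 0.2·a + 0.13·b = 2.46
K₂O: 0.05·a + 0.44·b = 2.05
Eliminate b: (row1) − 0.13/0.44·(row2) → 0.185227·a = 1.85432, so a = 10.01104.
Then b = (2.05 − 0.05·10.01104) / 0.44 = 3.52147.

10.011 lb product A, 3.521 lb potassium nitrate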